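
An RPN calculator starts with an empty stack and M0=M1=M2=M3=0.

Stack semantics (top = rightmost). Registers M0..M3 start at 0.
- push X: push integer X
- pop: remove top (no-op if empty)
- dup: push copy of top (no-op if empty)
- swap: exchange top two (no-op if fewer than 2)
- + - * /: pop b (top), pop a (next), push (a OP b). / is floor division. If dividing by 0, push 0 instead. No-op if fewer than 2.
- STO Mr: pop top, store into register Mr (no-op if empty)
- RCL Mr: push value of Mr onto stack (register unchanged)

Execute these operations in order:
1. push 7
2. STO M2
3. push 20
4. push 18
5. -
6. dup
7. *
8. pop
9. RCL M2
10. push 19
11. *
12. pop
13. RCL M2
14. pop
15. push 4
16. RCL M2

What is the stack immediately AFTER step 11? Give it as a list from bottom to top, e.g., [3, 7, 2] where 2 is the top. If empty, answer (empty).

After op 1 (push 7): stack=[7] mem=[0,0,0,0]
After op 2 (STO M2): stack=[empty] mem=[0,0,7,0]
After op 3 (push 20): stack=[20] mem=[0,0,7,0]
After op 4 (push 18): stack=[20,18] mem=[0,0,7,0]
After op 5 (-): stack=[2] mem=[0,0,7,0]
After op 6 (dup): stack=[2,2] mem=[0,0,7,0]
After op 7 (*): stack=[4] mem=[0,0,7,0]
After op 8 (pop): stack=[empty] mem=[0,0,7,0]
After op 9 (RCL M2): stack=[7] mem=[0,0,7,0]
After op 10 (push 19): stack=[7,19] mem=[0,0,7,0]
After op 11 (*): stack=[133] mem=[0,0,7,0]

[133]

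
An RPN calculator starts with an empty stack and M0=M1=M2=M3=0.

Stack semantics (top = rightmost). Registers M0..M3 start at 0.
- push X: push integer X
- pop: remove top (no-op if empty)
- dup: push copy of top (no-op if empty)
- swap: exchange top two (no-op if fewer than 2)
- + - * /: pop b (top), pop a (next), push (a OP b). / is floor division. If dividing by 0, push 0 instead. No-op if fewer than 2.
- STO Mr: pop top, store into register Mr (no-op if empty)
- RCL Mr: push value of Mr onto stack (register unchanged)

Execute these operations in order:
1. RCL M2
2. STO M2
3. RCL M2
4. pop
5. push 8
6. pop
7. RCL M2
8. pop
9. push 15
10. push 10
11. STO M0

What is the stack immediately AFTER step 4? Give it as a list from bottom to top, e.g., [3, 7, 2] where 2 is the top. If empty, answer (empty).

After op 1 (RCL M2): stack=[0] mem=[0,0,0,0]
After op 2 (STO M2): stack=[empty] mem=[0,0,0,0]
After op 3 (RCL M2): stack=[0] mem=[0,0,0,0]
After op 4 (pop): stack=[empty] mem=[0,0,0,0]

(empty)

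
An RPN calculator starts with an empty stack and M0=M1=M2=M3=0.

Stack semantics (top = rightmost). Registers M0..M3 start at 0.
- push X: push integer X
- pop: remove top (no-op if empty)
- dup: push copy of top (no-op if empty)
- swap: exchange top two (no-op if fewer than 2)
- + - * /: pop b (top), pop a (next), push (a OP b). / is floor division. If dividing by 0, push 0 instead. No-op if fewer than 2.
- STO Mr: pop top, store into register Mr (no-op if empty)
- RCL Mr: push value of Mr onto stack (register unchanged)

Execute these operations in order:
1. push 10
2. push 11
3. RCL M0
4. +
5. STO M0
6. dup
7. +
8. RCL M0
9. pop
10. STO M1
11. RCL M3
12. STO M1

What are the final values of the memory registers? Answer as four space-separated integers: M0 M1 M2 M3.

Answer: 11 0 0 0

Derivation:
After op 1 (push 10): stack=[10] mem=[0,0,0,0]
After op 2 (push 11): stack=[10,11] mem=[0,0,0,0]
After op 3 (RCL M0): stack=[10,11,0] mem=[0,0,0,0]
After op 4 (+): stack=[10,11] mem=[0,0,0,0]
After op 5 (STO M0): stack=[10] mem=[11,0,0,0]
After op 6 (dup): stack=[10,10] mem=[11,0,0,0]
After op 7 (+): stack=[20] mem=[11,0,0,0]
After op 8 (RCL M0): stack=[20,11] mem=[11,0,0,0]
After op 9 (pop): stack=[20] mem=[11,0,0,0]
After op 10 (STO M1): stack=[empty] mem=[11,20,0,0]
After op 11 (RCL M3): stack=[0] mem=[11,20,0,0]
After op 12 (STO M1): stack=[empty] mem=[11,0,0,0]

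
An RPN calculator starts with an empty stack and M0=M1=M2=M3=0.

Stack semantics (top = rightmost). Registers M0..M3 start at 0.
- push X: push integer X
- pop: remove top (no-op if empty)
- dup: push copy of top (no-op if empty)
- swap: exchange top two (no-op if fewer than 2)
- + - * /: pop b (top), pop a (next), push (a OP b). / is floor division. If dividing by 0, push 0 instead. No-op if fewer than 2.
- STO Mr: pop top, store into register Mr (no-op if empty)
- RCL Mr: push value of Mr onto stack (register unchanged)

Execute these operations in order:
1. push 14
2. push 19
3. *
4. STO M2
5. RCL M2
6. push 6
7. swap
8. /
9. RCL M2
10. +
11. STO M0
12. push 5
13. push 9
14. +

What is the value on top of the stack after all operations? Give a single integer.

Answer: 14

Derivation:
After op 1 (push 14): stack=[14] mem=[0,0,0,0]
After op 2 (push 19): stack=[14,19] mem=[0,0,0,0]
After op 3 (*): stack=[266] mem=[0,0,0,0]
After op 4 (STO M2): stack=[empty] mem=[0,0,266,0]
After op 5 (RCL M2): stack=[266] mem=[0,0,266,0]
After op 6 (push 6): stack=[266,6] mem=[0,0,266,0]
After op 7 (swap): stack=[6,266] mem=[0,0,266,0]
After op 8 (/): stack=[0] mem=[0,0,266,0]
After op 9 (RCL M2): stack=[0,266] mem=[0,0,266,0]
After op 10 (+): stack=[266] mem=[0,0,266,0]
After op 11 (STO M0): stack=[empty] mem=[266,0,266,0]
After op 12 (push 5): stack=[5] mem=[266,0,266,0]
After op 13 (push 9): stack=[5,9] mem=[266,0,266,0]
After op 14 (+): stack=[14] mem=[266,0,266,0]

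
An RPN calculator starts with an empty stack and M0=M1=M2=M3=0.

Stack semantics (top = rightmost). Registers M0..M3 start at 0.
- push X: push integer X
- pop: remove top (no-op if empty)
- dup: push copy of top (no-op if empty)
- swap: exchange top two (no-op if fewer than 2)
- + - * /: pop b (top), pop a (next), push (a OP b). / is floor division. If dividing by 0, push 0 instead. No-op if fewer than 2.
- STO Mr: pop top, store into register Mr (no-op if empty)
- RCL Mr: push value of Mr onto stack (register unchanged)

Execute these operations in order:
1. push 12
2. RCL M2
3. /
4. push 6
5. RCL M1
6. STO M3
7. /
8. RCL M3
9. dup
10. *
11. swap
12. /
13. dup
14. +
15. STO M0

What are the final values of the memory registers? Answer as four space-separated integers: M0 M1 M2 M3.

Answer: 0 0 0 0

Derivation:
After op 1 (push 12): stack=[12] mem=[0,0,0,0]
After op 2 (RCL M2): stack=[12,0] mem=[0,0,0,0]
After op 3 (/): stack=[0] mem=[0,0,0,0]
After op 4 (push 6): stack=[0,6] mem=[0,0,0,0]
After op 5 (RCL M1): stack=[0,6,0] mem=[0,0,0,0]
After op 6 (STO M3): stack=[0,6] mem=[0,0,0,0]
After op 7 (/): stack=[0] mem=[0,0,0,0]
After op 8 (RCL M3): stack=[0,0] mem=[0,0,0,0]
After op 9 (dup): stack=[0,0,0] mem=[0,0,0,0]
After op 10 (*): stack=[0,0] mem=[0,0,0,0]
After op 11 (swap): stack=[0,0] mem=[0,0,0,0]
After op 12 (/): stack=[0] mem=[0,0,0,0]
After op 13 (dup): stack=[0,0] mem=[0,0,0,0]
After op 14 (+): stack=[0] mem=[0,0,0,0]
After op 15 (STO M0): stack=[empty] mem=[0,0,0,0]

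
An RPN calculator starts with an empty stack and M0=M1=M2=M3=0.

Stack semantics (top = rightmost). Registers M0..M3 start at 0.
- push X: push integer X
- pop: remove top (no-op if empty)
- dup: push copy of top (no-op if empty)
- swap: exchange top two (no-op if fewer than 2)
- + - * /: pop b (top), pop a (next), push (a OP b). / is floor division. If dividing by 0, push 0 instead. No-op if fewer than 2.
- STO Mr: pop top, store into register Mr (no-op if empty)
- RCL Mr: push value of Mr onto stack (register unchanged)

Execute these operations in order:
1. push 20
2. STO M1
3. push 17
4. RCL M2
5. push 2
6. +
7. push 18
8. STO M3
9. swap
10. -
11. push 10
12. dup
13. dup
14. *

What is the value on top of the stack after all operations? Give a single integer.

After op 1 (push 20): stack=[20] mem=[0,0,0,0]
After op 2 (STO M1): stack=[empty] mem=[0,20,0,0]
After op 3 (push 17): stack=[17] mem=[0,20,0,0]
After op 4 (RCL M2): stack=[17,0] mem=[0,20,0,0]
After op 5 (push 2): stack=[17,0,2] mem=[0,20,0,0]
After op 6 (+): stack=[17,2] mem=[0,20,0,0]
After op 7 (push 18): stack=[17,2,18] mem=[0,20,0,0]
After op 8 (STO M3): stack=[17,2] mem=[0,20,0,18]
After op 9 (swap): stack=[2,17] mem=[0,20,0,18]
After op 10 (-): stack=[-15] mem=[0,20,0,18]
After op 11 (push 10): stack=[-15,10] mem=[0,20,0,18]
After op 12 (dup): stack=[-15,10,10] mem=[0,20,0,18]
After op 13 (dup): stack=[-15,10,10,10] mem=[0,20,0,18]
After op 14 (*): stack=[-15,10,100] mem=[0,20,0,18]

Answer: 100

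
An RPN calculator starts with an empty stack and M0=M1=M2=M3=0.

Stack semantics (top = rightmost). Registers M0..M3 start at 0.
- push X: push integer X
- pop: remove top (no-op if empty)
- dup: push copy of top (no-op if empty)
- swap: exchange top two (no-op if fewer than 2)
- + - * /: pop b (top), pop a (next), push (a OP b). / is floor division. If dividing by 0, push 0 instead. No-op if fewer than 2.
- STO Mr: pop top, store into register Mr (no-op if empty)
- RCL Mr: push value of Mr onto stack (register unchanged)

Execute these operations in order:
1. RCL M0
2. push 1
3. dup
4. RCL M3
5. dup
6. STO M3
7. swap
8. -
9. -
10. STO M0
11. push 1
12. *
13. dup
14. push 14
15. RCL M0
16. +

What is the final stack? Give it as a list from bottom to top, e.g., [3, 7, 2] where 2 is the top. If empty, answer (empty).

Answer: [0, 0, 16]

Derivation:
After op 1 (RCL M0): stack=[0] mem=[0,0,0,0]
After op 2 (push 1): stack=[0,1] mem=[0,0,0,0]
After op 3 (dup): stack=[0,1,1] mem=[0,0,0,0]
After op 4 (RCL M3): stack=[0,1,1,0] mem=[0,0,0,0]
After op 5 (dup): stack=[0,1,1,0,0] mem=[0,0,0,0]
After op 6 (STO M3): stack=[0,1,1,0] mem=[0,0,0,0]
After op 7 (swap): stack=[0,1,0,1] mem=[0,0,0,0]
After op 8 (-): stack=[0,1,-1] mem=[0,0,0,0]
After op 9 (-): stack=[0,2] mem=[0,0,0,0]
After op 10 (STO M0): stack=[0] mem=[2,0,0,0]
After op 11 (push 1): stack=[0,1] mem=[2,0,0,0]
After op 12 (*): stack=[0] mem=[2,0,0,0]
After op 13 (dup): stack=[0,0] mem=[2,0,0,0]
After op 14 (push 14): stack=[0,0,14] mem=[2,0,0,0]
After op 15 (RCL M0): stack=[0,0,14,2] mem=[2,0,0,0]
After op 16 (+): stack=[0,0,16] mem=[2,0,0,0]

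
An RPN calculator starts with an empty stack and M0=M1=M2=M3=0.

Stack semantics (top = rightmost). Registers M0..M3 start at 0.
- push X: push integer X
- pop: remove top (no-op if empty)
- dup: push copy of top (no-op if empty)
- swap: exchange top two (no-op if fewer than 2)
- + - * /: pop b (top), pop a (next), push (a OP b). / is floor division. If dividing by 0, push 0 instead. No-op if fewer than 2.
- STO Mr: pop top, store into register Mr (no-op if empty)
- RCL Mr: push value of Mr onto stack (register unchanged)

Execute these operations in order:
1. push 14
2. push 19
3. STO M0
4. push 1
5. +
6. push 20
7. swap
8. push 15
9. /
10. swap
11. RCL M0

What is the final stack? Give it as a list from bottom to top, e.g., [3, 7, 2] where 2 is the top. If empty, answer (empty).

Answer: [1, 20, 19]

Derivation:
After op 1 (push 14): stack=[14] mem=[0,0,0,0]
After op 2 (push 19): stack=[14,19] mem=[0,0,0,0]
After op 3 (STO M0): stack=[14] mem=[19,0,0,0]
After op 4 (push 1): stack=[14,1] mem=[19,0,0,0]
After op 5 (+): stack=[15] mem=[19,0,0,0]
After op 6 (push 20): stack=[15,20] mem=[19,0,0,0]
After op 7 (swap): stack=[20,15] mem=[19,0,0,0]
After op 8 (push 15): stack=[20,15,15] mem=[19,0,0,0]
After op 9 (/): stack=[20,1] mem=[19,0,0,0]
After op 10 (swap): stack=[1,20] mem=[19,0,0,0]
After op 11 (RCL M0): stack=[1,20,19] mem=[19,0,0,0]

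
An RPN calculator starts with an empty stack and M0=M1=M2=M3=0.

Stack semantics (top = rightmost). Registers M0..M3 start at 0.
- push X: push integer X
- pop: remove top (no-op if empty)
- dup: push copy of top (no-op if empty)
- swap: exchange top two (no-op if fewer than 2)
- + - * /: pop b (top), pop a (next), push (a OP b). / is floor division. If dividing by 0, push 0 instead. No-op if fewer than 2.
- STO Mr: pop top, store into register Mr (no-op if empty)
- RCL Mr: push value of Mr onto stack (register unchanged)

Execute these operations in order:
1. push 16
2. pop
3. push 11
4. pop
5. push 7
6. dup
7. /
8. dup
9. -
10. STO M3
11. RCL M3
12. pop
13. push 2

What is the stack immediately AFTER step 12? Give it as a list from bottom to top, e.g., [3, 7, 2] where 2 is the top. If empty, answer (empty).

After op 1 (push 16): stack=[16] mem=[0,0,0,0]
After op 2 (pop): stack=[empty] mem=[0,0,0,0]
After op 3 (push 11): stack=[11] mem=[0,0,0,0]
After op 4 (pop): stack=[empty] mem=[0,0,0,0]
After op 5 (push 7): stack=[7] mem=[0,0,0,0]
After op 6 (dup): stack=[7,7] mem=[0,0,0,0]
After op 7 (/): stack=[1] mem=[0,0,0,0]
After op 8 (dup): stack=[1,1] mem=[0,0,0,0]
After op 9 (-): stack=[0] mem=[0,0,0,0]
After op 10 (STO M3): stack=[empty] mem=[0,0,0,0]
After op 11 (RCL M3): stack=[0] mem=[0,0,0,0]
After op 12 (pop): stack=[empty] mem=[0,0,0,0]

(empty)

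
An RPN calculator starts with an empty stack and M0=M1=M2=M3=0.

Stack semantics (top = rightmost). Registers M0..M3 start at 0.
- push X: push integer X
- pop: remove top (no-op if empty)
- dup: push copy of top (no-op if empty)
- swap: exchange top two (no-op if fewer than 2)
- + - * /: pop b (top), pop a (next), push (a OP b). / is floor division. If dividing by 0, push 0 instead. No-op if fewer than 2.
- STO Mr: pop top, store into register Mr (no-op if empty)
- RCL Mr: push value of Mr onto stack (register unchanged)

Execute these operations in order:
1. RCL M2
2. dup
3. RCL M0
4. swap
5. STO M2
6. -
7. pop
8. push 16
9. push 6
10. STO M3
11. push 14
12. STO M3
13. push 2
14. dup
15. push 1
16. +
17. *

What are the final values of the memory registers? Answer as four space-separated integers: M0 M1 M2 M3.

Answer: 0 0 0 14

Derivation:
After op 1 (RCL M2): stack=[0] mem=[0,0,0,0]
After op 2 (dup): stack=[0,0] mem=[0,0,0,0]
After op 3 (RCL M0): stack=[0,0,0] mem=[0,0,0,0]
After op 4 (swap): stack=[0,0,0] mem=[0,0,0,0]
After op 5 (STO M2): stack=[0,0] mem=[0,0,0,0]
After op 6 (-): stack=[0] mem=[0,0,0,0]
After op 7 (pop): stack=[empty] mem=[0,0,0,0]
After op 8 (push 16): stack=[16] mem=[0,0,0,0]
After op 9 (push 6): stack=[16,6] mem=[0,0,0,0]
After op 10 (STO M3): stack=[16] mem=[0,0,0,6]
After op 11 (push 14): stack=[16,14] mem=[0,0,0,6]
After op 12 (STO M3): stack=[16] mem=[0,0,0,14]
After op 13 (push 2): stack=[16,2] mem=[0,0,0,14]
After op 14 (dup): stack=[16,2,2] mem=[0,0,0,14]
After op 15 (push 1): stack=[16,2,2,1] mem=[0,0,0,14]
After op 16 (+): stack=[16,2,3] mem=[0,0,0,14]
After op 17 (*): stack=[16,6] mem=[0,0,0,14]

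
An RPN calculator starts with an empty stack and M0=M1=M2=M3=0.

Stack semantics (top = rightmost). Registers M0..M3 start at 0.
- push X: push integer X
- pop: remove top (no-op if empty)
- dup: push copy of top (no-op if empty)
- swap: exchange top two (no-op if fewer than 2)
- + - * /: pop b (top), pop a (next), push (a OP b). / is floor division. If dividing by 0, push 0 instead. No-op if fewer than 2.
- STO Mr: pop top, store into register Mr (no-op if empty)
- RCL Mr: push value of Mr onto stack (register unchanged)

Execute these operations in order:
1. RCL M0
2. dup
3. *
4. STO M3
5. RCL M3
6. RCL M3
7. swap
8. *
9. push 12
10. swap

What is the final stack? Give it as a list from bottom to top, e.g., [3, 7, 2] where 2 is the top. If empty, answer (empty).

After op 1 (RCL M0): stack=[0] mem=[0,0,0,0]
After op 2 (dup): stack=[0,0] mem=[0,0,0,0]
After op 3 (*): stack=[0] mem=[0,0,0,0]
After op 4 (STO M3): stack=[empty] mem=[0,0,0,0]
After op 5 (RCL M3): stack=[0] mem=[0,0,0,0]
After op 6 (RCL M3): stack=[0,0] mem=[0,0,0,0]
After op 7 (swap): stack=[0,0] mem=[0,0,0,0]
After op 8 (*): stack=[0] mem=[0,0,0,0]
After op 9 (push 12): stack=[0,12] mem=[0,0,0,0]
After op 10 (swap): stack=[12,0] mem=[0,0,0,0]

Answer: [12, 0]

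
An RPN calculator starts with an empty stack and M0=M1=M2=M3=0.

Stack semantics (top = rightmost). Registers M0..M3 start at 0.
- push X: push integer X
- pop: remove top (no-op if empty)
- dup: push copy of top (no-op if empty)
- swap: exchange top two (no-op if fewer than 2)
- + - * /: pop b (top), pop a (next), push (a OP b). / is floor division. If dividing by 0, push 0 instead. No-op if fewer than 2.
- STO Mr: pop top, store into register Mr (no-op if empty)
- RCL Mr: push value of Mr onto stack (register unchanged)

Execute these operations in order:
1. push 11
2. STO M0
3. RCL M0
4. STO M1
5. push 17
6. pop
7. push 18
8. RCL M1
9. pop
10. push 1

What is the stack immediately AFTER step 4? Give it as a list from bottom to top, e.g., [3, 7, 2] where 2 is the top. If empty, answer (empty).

After op 1 (push 11): stack=[11] mem=[0,0,0,0]
After op 2 (STO M0): stack=[empty] mem=[11,0,0,0]
After op 3 (RCL M0): stack=[11] mem=[11,0,0,0]
After op 4 (STO M1): stack=[empty] mem=[11,11,0,0]

(empty)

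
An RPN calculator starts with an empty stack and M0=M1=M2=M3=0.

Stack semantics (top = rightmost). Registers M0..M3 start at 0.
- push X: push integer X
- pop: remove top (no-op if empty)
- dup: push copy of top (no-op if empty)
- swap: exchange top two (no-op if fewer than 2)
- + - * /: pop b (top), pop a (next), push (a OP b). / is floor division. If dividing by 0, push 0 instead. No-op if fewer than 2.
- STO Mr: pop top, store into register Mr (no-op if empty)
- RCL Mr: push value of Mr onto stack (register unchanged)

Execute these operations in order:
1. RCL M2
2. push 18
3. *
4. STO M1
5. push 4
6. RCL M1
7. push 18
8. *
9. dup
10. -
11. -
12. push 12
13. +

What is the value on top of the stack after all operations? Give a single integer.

After op 1 (RCL M2): stack=[0] mem=[0,0,0,0]
After op 2 (push 18): stack=[0,18] mem=[0,0,0,0]
After op 3 (*): stack=[0] mem=[0,0,0,0]
After op 4 (STO M1): stack=[empty] mem=[0,0,0,0]
After op 5 (push 4): stack=[4] mem=[0,0,0,0]
After op 6 (RCL M1): stack=[4,0] mem=[0,0,0,0]
After op 7 (push 18): stack=[4,0,18] mem=[0,0,0,0]
After op 8 (*): stack=[4,0] mem=[0,0,0,0]
After op 9 (dup): stack=[4,0,0] mem=[0,0,0,0]
After op 10 (-): stack=[4,0] mem=[0,0,0,0]
After op 11 (-): stack=[4] mem=[0,0,0,0]
After op 12 (push 12): stack=[4,12] mem=[0,0,0,0]
After op 13 (+): stack=[16] mem=[0,0,0,0]

Answer: 16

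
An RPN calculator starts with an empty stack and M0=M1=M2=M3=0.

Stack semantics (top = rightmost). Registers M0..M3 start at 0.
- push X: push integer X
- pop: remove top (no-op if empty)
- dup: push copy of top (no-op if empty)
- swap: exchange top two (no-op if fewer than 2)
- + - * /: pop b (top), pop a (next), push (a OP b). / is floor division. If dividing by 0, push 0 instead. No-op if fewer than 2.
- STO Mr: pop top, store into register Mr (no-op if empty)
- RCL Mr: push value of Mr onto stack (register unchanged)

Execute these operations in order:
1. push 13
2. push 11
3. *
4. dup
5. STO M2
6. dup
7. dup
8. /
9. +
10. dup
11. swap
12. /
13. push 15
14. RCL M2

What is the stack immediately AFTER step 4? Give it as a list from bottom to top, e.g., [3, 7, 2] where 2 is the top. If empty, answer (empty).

After op 1 (push 13): stack=[13] mem=[0,0,0,0]
After op 2 (push 11): stack=[13,11] mem=[0,0,0,0]
After op 3 (*): stack=[143] mem=[0,0,0,0]
After op 4 (dup): stack=[143,143] mem=[0,0,0,0]

[143, 143]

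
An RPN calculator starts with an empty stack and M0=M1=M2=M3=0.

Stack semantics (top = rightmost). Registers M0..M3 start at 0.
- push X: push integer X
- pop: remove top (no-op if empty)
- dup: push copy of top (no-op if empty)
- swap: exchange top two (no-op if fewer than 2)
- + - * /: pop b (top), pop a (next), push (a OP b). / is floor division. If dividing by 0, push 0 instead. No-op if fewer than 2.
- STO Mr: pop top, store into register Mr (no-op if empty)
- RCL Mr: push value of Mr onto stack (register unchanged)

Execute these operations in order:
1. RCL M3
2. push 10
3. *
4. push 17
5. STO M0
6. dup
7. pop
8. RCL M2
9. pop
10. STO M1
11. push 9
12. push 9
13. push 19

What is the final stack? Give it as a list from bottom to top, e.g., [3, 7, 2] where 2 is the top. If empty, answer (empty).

Answer: [9, 9, 19]

Derivation:
After op 1 (RCL M3): stack=[0] mem=[0,0,0,0]
After op 2 (push 10): stack=[0,10] mem=[0,0,0,0]
After op 3 (*): stack=[0] mem=[0,0,0,0]
After op 4 (push 17): stack=[0,17] mem=[0,0,0,0]
After op 5 (STO M0): stack=[0] mem=[17,0,0,0]
After op 6 (dup): stack=[0,0] mem=[17,0,0,0]
After op 7 (pop): stack=[0] mem=[17,0,0,0]
After op 8 (RCL M2): stack=[0,0] mem=[17,0,0,0]
After op 9 (pop): stack=[0] mem=[17,0,0,0]
After op 10 (STO M1): stack=[empty] mem=[17,0,0,0]
After op 11 (push 9): stack=[9] mem=[17,0,0,0]
After op 12 (push 9): stack=[9,9] mem=[17,0,0,0]
After op 13 (push 19): stack=[9,9,19] mem=[17,0,0,0]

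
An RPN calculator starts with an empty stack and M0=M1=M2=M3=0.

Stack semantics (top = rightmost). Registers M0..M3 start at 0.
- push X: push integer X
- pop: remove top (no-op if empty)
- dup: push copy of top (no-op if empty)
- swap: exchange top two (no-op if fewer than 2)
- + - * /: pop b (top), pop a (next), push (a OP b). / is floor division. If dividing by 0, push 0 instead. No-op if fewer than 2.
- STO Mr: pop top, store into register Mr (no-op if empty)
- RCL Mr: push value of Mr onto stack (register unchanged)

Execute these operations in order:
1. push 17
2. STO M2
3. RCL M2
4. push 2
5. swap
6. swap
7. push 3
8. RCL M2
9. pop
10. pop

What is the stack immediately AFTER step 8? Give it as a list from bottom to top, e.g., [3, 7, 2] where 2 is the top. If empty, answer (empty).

After op 1 (push 17): stack=[17] mem=[0,0,0,0]
After op 2 (STO M2): stack=[empty] mem=[0,0,17,0]
After op 3 (RCL M2): stack=[17] mem=[0,0,17,0]
After op 4 (push 2): stack=[17,2] mem=[0,0,17,0]
After op 5 (swap): stack=[2,17] mem=[0,0,17,0]
After op 6 (swap): stack=[17,2] mem=[0,0,17,0]
After op 7 (push 3): stack=[17,2,3] mem=[0,0,17,0]
After op 8 (RCL M2): stack=[17,2,3,17] mem=[0,0,17,0]

[17, 2, 3, 17]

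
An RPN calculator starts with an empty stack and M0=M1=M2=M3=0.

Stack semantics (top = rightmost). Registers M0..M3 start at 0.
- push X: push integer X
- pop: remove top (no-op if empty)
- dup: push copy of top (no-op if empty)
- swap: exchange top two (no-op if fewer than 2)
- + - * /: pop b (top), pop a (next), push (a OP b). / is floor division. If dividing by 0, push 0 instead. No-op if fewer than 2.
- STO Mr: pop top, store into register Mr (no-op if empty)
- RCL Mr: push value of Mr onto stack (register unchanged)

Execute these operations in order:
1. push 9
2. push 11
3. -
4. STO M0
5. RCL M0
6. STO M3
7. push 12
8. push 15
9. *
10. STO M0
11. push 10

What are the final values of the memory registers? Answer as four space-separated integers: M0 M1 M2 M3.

Answer: 180 0 0 -2

Derivation:
After op 1 (push 9): stack=[9] mem=[0,0,0,0]
After op 2 (push 11): stack=[9,11] mem=[0,0,0,0]
After op 3 (-): stack=[-2] mem=[0,0,0,0]
After op 4 (STO M0): stack=[empty] mem=[-2,0,0,0]
After op 5 (RCL M0): stack=[-2] mem=[-2,0,0,0]
After op 6 (STO M3): stack=[empty] mem=[-2,0,0,-2]
After op 7 (push 12): stack=[12] mem=[-2,0,0,-2]
After op 8 (push 15): stack=[12,15] mem=[-2,0,0,-2]
After op 9 (*): stack=[180] mem=[-2,0,0,-2]
After op 10 (STO M0): stack=[empty] mem=[180,0,0,-2]
After op 11 (push 10): stack=[10] mem=[180,0,0,-2]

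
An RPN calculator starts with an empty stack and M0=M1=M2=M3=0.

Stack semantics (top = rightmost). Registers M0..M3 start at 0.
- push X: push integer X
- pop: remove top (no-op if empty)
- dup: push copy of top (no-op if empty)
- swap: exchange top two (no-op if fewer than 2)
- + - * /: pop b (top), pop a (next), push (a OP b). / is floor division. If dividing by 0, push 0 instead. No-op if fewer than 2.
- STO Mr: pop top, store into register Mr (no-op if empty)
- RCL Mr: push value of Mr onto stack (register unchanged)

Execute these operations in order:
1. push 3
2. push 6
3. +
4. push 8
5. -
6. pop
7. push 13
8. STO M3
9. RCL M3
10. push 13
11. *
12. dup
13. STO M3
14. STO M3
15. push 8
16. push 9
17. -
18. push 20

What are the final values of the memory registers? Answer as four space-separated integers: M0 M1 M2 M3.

After op 1 (push 3): stack=[3] mem=[0,0,0,0]
After op 2 (push 6): stack=[3,6] mem=[0,0,0,0]
After op 3 (+): stack=[9] mem=[0,0,0,0]
After op 4 (push 8): stack=[9,8] mem=[0,0,0,0]
After op 5 (-): stack=[1] mem=[0,0,0,0]
After op 6 (pop): stack=[empty] mem=[0,0,0,0]
After op 7 (push 13): stack=[13] mem=[0,0,0,0]
After op 8 (STO M3): stack=[empty] mem=[0,0,0,13]
After op 9 (RCL M3): stack=[13] mem=[0,0,0,13]
After op 10 (push 13): stack=[13,13] mem=[0,0,0,13]
After op 11 (*): stack=[169] mem=[0,0,0,13]
After op 12 (dup): stack=[169,169] mem=[0,0,0,13]
After op 13 (STO M3): stack=[169] mem=[0,0,0,169]
After op 14 (STO M3): stack=[empty] mem=[0,0,0,169]
After op 15 (push 8): stack=[8] mem=[0,0,0,169]
After op 16 (push 9): stack=[8,9] mem=[0,0,0,169]
After op 17 (-): stack=[-1] mem=[0,0,0,169]
After op 18 (push 20): stack=[-1,20] mem=[0,0,0,169]

Answer: 0 0 0 169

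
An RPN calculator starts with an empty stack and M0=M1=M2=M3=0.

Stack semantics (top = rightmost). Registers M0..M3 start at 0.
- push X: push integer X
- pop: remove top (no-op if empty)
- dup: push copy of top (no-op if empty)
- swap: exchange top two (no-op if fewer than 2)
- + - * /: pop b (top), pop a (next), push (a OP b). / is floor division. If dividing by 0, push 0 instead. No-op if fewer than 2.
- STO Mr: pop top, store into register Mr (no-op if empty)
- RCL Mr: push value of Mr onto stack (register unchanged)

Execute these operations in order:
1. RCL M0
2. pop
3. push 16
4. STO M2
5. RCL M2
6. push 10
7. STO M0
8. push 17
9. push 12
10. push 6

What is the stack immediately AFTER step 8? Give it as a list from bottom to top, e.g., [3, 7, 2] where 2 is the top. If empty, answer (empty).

After op 1 (RCL M0): stack=[0] mem=[0,0,0,0]
After op 2 (pop): stack=[empty] mem=[0,0,0,0]
After op 3 (push 16): stack=[16] mem=[0,0,0,0]
After op 4 (STO M2): stack=[empty] mem=[0,0,16,0]
After op 5 (RCL M2): stack=[16] mem=[0,0,16,0]
After op 6 (push 10): stack=[16,10] mem=[0,0,16,0]
After op 7 (STO M0): stack=[16] mem=[10,0,16,0]
After op 8 (push 17): stack=[16,17] mem=[10,0,16,0]

[16, 17]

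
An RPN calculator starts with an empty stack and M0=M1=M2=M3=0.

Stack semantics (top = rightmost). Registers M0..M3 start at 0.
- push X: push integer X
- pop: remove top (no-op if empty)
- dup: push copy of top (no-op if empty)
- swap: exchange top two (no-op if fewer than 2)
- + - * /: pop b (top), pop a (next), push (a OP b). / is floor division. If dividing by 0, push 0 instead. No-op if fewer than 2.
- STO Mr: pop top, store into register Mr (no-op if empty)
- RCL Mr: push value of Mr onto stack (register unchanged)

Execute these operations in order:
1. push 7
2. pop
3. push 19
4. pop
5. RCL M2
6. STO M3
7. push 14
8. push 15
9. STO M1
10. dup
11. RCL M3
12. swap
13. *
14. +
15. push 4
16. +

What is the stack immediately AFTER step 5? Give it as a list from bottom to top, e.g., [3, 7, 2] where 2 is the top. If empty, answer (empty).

After op 1 (push 7): stack=[7] mem=[0,0,0,0]
After op 2 (pop): stack=[empty] mem=[0,0,0,0]
After op 3 (push 19): stack=[19] mem=[0,0,0,0]
After op 4 (pop): stack=[empty] mem=[0,0,0,0]
After op 5 (RCL M2): stack=[0] mem=[0,0,0,0]

[0]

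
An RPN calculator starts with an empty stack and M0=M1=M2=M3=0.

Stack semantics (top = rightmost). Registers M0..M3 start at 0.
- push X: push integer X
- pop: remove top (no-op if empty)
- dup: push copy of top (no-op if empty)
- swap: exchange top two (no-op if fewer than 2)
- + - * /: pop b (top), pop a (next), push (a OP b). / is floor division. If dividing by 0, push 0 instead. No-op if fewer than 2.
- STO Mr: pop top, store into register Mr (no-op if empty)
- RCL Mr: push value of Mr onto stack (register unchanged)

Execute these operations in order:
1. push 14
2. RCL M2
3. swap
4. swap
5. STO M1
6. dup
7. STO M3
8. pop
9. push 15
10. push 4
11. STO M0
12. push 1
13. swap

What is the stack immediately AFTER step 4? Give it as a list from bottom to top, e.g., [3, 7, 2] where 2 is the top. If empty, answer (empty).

After op 1 (push 14): stack=[14] mem=[0,0,0,0]
After op 2 (RCL M2): stack=[14,0] mem=[0,0,0,0]
After op 3 (swap): stack=[0,14] mem=[0,0,0,0]
After op 4 (swap): stack=[14,0] mem=[0,0,0,0]

[14, 0]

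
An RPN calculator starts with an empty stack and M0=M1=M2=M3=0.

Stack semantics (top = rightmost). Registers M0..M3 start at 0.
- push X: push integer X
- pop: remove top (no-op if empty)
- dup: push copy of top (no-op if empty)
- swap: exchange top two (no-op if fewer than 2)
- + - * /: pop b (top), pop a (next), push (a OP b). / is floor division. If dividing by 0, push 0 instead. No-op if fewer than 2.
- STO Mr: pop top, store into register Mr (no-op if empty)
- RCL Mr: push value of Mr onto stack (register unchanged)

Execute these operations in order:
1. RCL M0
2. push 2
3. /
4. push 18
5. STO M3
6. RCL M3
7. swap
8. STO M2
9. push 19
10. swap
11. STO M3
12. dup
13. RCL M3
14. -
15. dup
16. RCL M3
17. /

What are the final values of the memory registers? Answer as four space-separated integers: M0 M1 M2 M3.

After op 1 (RCL M0): stack=[0] mem=[0,0,0,0]
After op 2 (push 2): stack=[0,2] mem=[0,0,0,0]
After op 3 (/): stack=[0] mem=[0,0,0,0]
After op 4 (push 18): stack=[0,18] mem=[0,0,0,0]
After op 5 (STO M3): stack=[0] mem=[0,0,0,18]
After op 6 (RCL M3): stack=[0,18] mem=[0,0,0,18]
After op 7 (swap): stack=[18,0] mem=[0,0,0,18]
After op 8 (STO M2): stack=[18] mem=[0,0,0,18]
After op 9 (push 19): stack=[18,19] mem=[0,0,0,18]
After op 10 (swap): stack=[19,18] mem=[0,0,0,18]
After op 11 (STO M3): stack=[19] mem=[0,0,0,18]
After op 12 (dup): stack=[19,19] mem=[0,0,0,18]
After op 13 (RCL M3): stack=[19,19,18] mem=[0,0,0,18]
After op 14 (-): stack=[19,1] mem=[0,0,0,18]
After op 15 (dup): stack=[19,1,1] mem=[0,0,0,18]
After op 16 (RCL M3): stack=[19,1,1,18] mem=[0,0,0,18]
After op 17 (/): stack=[19,1,0] mem=[0,0,0,18]

Answer: 0 0 0 18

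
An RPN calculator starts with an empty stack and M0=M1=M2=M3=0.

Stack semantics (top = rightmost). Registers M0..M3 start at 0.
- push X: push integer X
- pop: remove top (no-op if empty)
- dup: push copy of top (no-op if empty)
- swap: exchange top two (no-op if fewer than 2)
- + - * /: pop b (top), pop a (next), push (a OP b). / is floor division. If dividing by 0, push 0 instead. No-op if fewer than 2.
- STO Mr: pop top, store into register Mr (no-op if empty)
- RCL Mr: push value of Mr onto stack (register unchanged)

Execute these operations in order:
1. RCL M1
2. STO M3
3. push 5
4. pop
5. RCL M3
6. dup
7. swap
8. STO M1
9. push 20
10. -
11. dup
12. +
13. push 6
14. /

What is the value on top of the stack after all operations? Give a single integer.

After op 1 (RCL M1): stack=[0] mem=[0,0,0,0]
After op 2 (STO M3): stack=[empty] mem=[0,0,0,0]
After op 3 (push 5): stack=[5] mem=[0,0,0,0]
After op 4 (pop): stack=[empty] mem=[0,0,0,0]
After op 5 (RCL M3): stack=[0] mem=[0,0,0,0]
After op 6 (dup): stack=[0,0] mem=[0,0,0,0]
After op 7 (swap): stack=[0,0] mem=[0,0,0,0]
After op 8 (STO M1): stack=[0] mem=[0,0,0,0]
After op 9 (push 20): stack=[0,20] mem=[0,0,0,0]
After op 10 (-): stack=[-20] mem=[0,0,0,0]
After op 11 (dup): stack=[-20,-20] mem=[0,0,0,0]
After op 12 (+): stack=[-40] mem=[0,0,0,0]
After op 13 (push 6): stack=[-40,6] mem=[0,0,0,0]
After op 14 (/): stack=[-7] mem=[0,0,0,0]

Answer: -7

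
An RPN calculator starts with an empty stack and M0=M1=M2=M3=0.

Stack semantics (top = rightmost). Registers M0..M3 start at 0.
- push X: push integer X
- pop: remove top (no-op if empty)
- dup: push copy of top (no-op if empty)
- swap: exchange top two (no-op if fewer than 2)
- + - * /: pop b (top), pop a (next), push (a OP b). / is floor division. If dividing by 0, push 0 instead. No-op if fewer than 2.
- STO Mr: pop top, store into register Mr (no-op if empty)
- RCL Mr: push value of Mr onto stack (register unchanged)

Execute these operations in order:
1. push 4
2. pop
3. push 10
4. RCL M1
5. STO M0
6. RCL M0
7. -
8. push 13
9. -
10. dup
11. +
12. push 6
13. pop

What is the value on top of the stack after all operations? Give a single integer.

Answer: -6

Derivation:
After op 1 (push 4): stack=[4] mem=[0,0,0,0]
After op 2 (pop): stack=[empty] mem=[0,0,0,0]
After op 3 (push 10): stack=[10] mem=[0,0,0,0]
After op 4 (RCL M1): stack=[10,0] mem=[0,0,0,0]
After op 5 (STO M0): stack=[10] mem=[0,0,0,0]
After op 6 (RCL M0): stack=[10,0] mem=[0,0,0,0]
After op 7 (-): stack=[10] mem=[0,0,0,0]
After op 8 (push 13): stack=[10,13] mem=[0,0,0,0]
After op 9 (-): stack=[-3] mem=[0,0,0,0]
After op 10 (dup): stack=[-3,-3] mem=[0,0,0,0]
After op 11 (+): stack=[-6] mem=[0,0,0,0]
After op 12 (push 6): stack=[-6,6] mem=[0,0,0,0]
After op 13 (pop): stack=[-6] mem=[0,0,0,0]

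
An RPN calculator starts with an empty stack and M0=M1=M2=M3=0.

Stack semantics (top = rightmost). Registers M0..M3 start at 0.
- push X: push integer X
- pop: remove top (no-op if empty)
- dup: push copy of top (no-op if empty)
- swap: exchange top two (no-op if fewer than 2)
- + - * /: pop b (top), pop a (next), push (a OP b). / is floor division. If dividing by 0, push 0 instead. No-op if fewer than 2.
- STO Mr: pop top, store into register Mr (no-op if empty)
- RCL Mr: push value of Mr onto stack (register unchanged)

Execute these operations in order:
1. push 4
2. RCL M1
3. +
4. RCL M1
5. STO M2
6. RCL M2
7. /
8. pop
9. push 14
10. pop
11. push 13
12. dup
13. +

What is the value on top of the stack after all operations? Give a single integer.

Answer: 26

Derivation:
After op 1 (push 4): stack=[4] mem=[0,0,0,0]
After op 2 (RCL M1): stack=[4,0] mem=[0,0,0,0]
After op 3 (+): stack=[4] mem=[0,0,0,0]
After op 4 (RCL M1): stack=[4,0] mem=[0,0,0,0]
After op 5 (STO M2): stack=[4] mem=[0,0,0,0]
After op 6 (RCL M2): stack=[4,0] mem=[0,0,0,0]
After op 7 (/): stack=[0] mem=[0,0,0,0]
After op 8 (pop): stack=[empty] mem=[0,0,0,0]
After op 9 (push 14): stack=[14] mem=[0,0,0,0]
After op 10 (pop): stack=[empty] mem=[0,0,0,0]
After op 11 (push 13): stack=[13] mem=[0,0,0,0]
After op 12 (dup): stack=[13,13] mem=[0,0,0,0]
After op 13 (+): stack=[26] mem=[0,0,0,0]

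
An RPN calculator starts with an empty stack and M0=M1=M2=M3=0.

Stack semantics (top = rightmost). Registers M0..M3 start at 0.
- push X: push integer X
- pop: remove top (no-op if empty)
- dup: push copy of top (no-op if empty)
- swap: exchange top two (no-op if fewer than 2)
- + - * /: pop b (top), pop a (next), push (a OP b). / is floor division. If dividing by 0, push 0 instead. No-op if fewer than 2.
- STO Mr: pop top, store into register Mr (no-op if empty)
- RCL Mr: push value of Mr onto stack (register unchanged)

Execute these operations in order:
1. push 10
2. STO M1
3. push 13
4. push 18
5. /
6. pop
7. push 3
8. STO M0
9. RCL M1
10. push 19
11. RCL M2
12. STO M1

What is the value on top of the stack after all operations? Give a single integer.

Answer: 19

Derivation:
After op 1 (push 10): stack=[10] mem=[0,0,0,0]
After op 2 (STO M1): stack=[empty] mem=[0,10,0,0]
After op 3 (push 13): stack=[13] mem=[0,10,0,0]
After op 4 (push 18): stack=[13,18] mem=[0,10,0,0]
After op 5 (/): stack=[0] mem=[0,10,0,0]
After op 6 (pop): stack=[empty] mem=[0,10,0,0]
After op 7 (push 3): stack=[3] mem=[0,10,0,0]
After op 8 (STO M0): stack=[empty] mem=[3,10,0,0]
After op 9 (RCL M1): stack=[10] mem=[3,10,0,0]
After op 10 (push 19): stack=[10,19] mem=[3,10,0,0]
After op 11 (RCL M2): stack=[10,19,0] mem=[3,10,0,0]
After op 12 (STO M1): stack=[10,19] mem=[3,0,0,0]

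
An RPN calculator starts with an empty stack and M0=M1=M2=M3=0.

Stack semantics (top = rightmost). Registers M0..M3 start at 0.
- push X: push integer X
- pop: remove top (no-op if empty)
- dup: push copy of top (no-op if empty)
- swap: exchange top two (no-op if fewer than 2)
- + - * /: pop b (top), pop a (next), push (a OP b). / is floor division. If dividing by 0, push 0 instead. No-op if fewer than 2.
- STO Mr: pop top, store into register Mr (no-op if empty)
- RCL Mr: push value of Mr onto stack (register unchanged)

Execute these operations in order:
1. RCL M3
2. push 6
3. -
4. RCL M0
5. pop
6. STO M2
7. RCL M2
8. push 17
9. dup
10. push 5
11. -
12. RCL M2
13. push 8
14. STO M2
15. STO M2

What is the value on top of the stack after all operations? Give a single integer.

Answer: 12

Derivation:
After op 1 (RCL M3): stack=[0] mem=[0,0,0,0]
After op 2 (push 6): stack=[0,6] mem=[0,0,0,0]
After op 3 (-): stack=[-6] mem=[0,0,0,0]
After op 4 (RCL M0): stack=[-6,0] mem=[0,0,0,0]
After op 5 (pop): stack=[-6] mem=[0,0,0,0]
After op 6 (STO M2): stack=[empty] mem=[0,0,-6,0]
After op 7 (RCL M2): stack=[-6] mem=[0,0,-6,0]
After op 8 (push 17): stack=[-6,17] mem=[0,0,-6,0]
After op 9 (dup): stack=[-6,17,17] mem=[0,0,-6,0]
After op 10 (push 5): stack=[-6,17,17,5] mem=[0,0,-6,0]
After op 11 (-): stack=[-6,17,12] mem=[0,0,-6,0]
After op 12 (RCL M2): stack=[-6,17,12,-6] mem=[0,0,-6,0]
After op 13 (push 8): stack=[-6,17,12,-6,8] mem=[0,0,-6,0]
After op 14 (STO M2): stack=[-6,17,12,-6] mem=[0,0,8,0]
After op 15 (STO M2): stack=[-6,17,12] mem=[0,0,-6,0]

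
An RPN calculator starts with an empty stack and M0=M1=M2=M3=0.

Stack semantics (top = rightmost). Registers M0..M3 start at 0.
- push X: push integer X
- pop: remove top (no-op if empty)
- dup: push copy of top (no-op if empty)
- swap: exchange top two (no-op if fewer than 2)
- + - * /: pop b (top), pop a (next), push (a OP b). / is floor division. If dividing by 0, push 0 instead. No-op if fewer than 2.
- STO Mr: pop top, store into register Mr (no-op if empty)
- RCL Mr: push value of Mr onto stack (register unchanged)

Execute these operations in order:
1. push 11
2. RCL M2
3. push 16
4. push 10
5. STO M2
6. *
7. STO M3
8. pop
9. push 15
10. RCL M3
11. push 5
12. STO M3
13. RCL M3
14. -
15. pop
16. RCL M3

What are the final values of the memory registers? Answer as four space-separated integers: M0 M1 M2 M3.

Answer: 0 0 10 5

Derivation:
After op 1 (push 11): stack=[11] mem=[0,0,0,0]
After op 2 (RCL M2): stack=[11,0] mem=[0,0,0,0]
After op 3 (push 16): stack=[11,0,16] mem=[0,0,0,0]
After op 4 (push 10): stack=[11,0,16,10] mem=[0,0,0,0]
After op 5 (STO M2): stack=[11,0,16] mem=[0,0,10,0]
After op 6 (*): stack=[11,0] mem=[0,0,10,0]
After op 7 (STO M3): stack=[11] mem=[0,0,10,0]
After op 8 (pop): stack=[empty] mem=[0,0,10,0]
After op 9 (push 15): stack=[15] mem=[0,0,10,0]
After op 10 (RCL M3): stack=[15,0] mem=[0,0,10,0]
After op 11 (push 5): stack=[15,0,5] mem=[0,0,10,0]
After op 12 (STO M3): stack=[15,0] mem=[0,0,10,5]
After op 13 (RCL M3): stack=[15,0,5] mem=[0,0,10,5]
After op 14 (-): stack=[15,-5] mem=[0,0,10,5]
After op 15 (pop): stack=[15] mem=[0,0,10,5]
After op 16 (RCL M3): stack=[15,5] mem=[0,0,10,5]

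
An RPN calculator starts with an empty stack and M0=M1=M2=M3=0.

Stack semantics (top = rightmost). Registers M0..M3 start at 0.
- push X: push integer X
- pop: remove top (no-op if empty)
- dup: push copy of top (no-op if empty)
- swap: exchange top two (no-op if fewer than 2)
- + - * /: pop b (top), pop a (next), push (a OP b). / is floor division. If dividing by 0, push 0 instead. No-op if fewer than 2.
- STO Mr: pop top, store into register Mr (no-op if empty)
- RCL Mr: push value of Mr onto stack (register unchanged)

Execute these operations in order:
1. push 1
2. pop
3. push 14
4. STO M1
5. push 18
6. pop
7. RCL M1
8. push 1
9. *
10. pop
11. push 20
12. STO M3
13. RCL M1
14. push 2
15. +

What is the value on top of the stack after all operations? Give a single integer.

Answer: 16

Derivation:
After op 1 (push 1): stack=[1] mem=[0,0,0,0]
After op 2 (pop): stack=[empty] mem=[0,0,0,0]
After op 3 (push 14): stack=[14] mem=[0,0,0,0]
After op 4 (STO M1): stack=[empty] mem=[0,14,0,0]
After op 5 (push 18): stack=[18] mem=[0,14,0,0]
After op 6 (pop): stack=[empty] mem=[0,14,0,0]
After op 7 (RCL M1): stack=[14] mem=[0,14,0,0]
After op 8 (push 1): stack=[14,1] mem=[0,14,0,0]
After op 9 (*): stack=[14] mem=[0,14,0,0]
After op 10 (pop): stack=[empty] mem=[0,14,0,0]
After op 11 (push 20): stack=[20] mem=[0,14,0,0]
After op 12 (STO M3): stack=[empty] mem=[0,14,0,20]
After op 13 (RCL M1): stack=[14] mem=[0,14,0,20]
After op 14 (push 2): stack=[14,2] mem=[0,14,0,20]
After op 15 (+): stack=[16] mem=[0,14,0,20]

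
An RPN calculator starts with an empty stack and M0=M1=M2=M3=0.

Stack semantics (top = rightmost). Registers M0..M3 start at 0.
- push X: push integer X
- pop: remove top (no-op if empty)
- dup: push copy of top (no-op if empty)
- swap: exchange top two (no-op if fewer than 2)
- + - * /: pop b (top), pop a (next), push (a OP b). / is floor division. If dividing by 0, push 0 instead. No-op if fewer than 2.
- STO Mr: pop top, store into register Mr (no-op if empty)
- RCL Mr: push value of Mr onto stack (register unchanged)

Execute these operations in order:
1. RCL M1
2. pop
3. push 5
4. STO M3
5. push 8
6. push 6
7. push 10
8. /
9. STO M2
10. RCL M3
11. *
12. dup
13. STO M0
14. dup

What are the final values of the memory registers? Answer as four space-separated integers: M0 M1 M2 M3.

Answer: 40 0 0 5

Derivation:
After op 1 (RCL M1): stack=[0] mem=[0,0,0,0]
After op 2 (pop): stack=[empty] mem=[0,0,0,0]
After op 3 (push 5): stack=[5] mem=[0,0,0,0]
After op 4 (STO M3): stack=[empty] mem=[0,0,0,5]
After op 5 (push 8): stack=[8] mem=[0,0,0,5]
After op 6 (push 6): stack=[8,6] mem=[0,0,0,5]
After op 7 (push 10): stack=[8,6,10] mem=[0,0,0,5]
After op 8 (/): stack=[8,0] mem=[0,0,0,5]
After op 9 (STO M2): stack=[8] mem=[0,0,0,5]
After op 10 (RCL M3): stack=[8,5] mem=[0,0,0,5]
After op 11 (*): stack=[40] mem=[0,0,0,5]
After op 12 (dup): stack=[40,40] mem=[0,0,0,5]
After op 13 (STO M0): stack=[40] mem=[40,0,0,5]
After op 14 (dup): stack=[40,40] mem=[40,0,0,5]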